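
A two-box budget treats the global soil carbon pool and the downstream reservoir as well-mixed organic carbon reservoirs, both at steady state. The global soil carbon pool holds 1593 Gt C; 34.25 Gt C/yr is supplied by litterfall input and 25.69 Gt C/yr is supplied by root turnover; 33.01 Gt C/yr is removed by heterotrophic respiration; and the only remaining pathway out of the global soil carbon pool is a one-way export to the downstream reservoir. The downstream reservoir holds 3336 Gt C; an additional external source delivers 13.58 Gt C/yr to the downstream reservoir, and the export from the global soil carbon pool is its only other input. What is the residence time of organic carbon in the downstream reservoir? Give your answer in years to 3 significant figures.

Balance the global soil carbon pool: ΣF_in = 34.25 + 25.69 = 59.940 Gt C/yr.
Export to the downstream reservoir = ΣF_in − (33.01) = 26.930 Gt C/yr.
Total input to the downstream reservoir = 26.930 + 13.58 = 40.510 Gt C/yr; at steady state this equals its total output.
τ = M / F = 3336 / 40.510 = 82.35 yr.

82.4 yr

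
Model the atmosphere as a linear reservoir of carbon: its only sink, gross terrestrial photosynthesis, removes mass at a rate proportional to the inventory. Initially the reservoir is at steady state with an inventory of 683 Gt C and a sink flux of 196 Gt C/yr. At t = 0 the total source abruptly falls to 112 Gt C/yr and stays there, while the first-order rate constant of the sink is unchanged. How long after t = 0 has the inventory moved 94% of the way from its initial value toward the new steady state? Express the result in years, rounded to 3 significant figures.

9.80 yr

τ = M₀/F₀ = 683/196 = 3.485 yr.
The remaining gap fraction is e^(−t/τ); 94% covered ⇒ e^(−t/τ) = 0.0600.
t = −τ ln(0.0600) = 3.485 × 2.813 = 9.804 yr.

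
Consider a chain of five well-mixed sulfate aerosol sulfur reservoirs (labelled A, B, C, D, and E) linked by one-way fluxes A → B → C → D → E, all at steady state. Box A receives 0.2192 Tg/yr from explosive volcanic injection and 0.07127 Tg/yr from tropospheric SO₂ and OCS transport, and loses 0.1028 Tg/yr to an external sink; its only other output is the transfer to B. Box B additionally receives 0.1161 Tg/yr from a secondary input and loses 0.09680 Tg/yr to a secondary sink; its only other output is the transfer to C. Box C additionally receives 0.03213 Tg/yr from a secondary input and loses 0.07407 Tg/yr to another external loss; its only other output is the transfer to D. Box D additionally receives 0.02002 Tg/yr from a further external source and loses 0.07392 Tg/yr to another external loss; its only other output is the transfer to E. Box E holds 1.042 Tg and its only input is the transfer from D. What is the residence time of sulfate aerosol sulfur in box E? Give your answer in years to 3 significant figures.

9.38 yr

Box A: F(A→B) = (0.2192 + 0.07127) − 0.1028 = 0.18767 Tg/yr.
Box B: F(B→C) = (0.18767 + 0.1161) − 0.09680 = 0.20697 Tg/yr.
Box C: F(C→D) = (0.20697 + 0.03213) − 0.07407 = 0.16503 Tg/yr.
Box D: F(D→E) = (0.16503 + 0.02002) − 0.07392 = 0.11113 Tg/yr.
Box E throughput = its input = 0.11113 Tg/yr; τ = 1.042 / 0.11113 = 9.376 yr.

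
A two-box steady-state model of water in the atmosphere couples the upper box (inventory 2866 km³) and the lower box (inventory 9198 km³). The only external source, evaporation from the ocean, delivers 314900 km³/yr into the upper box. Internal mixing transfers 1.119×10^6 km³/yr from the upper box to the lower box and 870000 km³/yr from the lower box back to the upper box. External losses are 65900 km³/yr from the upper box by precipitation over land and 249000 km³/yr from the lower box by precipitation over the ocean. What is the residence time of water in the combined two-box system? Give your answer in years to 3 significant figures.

Residence time in the combined system uses the total inventory and the total *external* removal — internal exchanges between the two boxes cancel.
M_total = 2866 + 9198 = 12064 km³.
ΣF_external_out = 65900 + 249000 = 314900 km³/yr.
τ = M_total / ΣF_ext = 12064 / 314900 = 0.03831 yr.

0.0383 yr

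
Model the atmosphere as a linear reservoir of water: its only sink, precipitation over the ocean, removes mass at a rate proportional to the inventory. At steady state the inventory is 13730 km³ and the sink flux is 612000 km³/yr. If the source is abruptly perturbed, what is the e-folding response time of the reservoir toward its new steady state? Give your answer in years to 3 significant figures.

For a linear reservoir the response time equals the residence time τ = M/F.
τ = 13730 / 612000 = 0.02243 yr.

0.0224 yr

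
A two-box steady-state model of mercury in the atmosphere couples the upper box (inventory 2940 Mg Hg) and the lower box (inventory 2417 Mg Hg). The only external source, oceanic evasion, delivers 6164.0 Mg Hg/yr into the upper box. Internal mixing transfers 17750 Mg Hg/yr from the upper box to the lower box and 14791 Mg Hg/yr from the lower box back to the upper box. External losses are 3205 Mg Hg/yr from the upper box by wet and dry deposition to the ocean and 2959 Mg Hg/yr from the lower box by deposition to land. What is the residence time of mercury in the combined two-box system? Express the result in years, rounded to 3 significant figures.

0.869 yr

Residence time in the combined system uses the total inventory and the total *external* removal — internal exchanges between the two boxes cancel.
M_total = 2940 + 2417 = 5357.0 Mg Hg.
ΣF_external_out = 3205 + 2959 = 6164.0 Mg Hg/yr.
τ = M_total / ΣF_ext = 5357.0 / 6164.0 = 0.8691 yr.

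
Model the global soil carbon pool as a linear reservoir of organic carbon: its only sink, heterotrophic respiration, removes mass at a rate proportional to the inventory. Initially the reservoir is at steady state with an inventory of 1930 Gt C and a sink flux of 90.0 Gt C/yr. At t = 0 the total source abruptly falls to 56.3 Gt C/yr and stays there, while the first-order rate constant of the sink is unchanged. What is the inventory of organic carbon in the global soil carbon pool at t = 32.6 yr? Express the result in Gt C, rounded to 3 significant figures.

1370 Gt C

The sink rate constant is k = F₀/M₀ = 90.0/1930 = 0.04663 yr⁻¹.
Solving dM/dt = F₁ − kM with M(0) = M₀ gives M(t) = F₁/k + (M₀ − F₁/k)·e^(−kt).
F₁/k = 56.3/0.04663 = 1207.3 Gt C; kt = 0.04663 × 32.6 = 1.520, e^(−kt) = 0.2187.
M(32.6) = 1207.3 + (1930 − 1207.3) × 0.2187 = 1207.3 + 158.0 = 1365.3 Gt C.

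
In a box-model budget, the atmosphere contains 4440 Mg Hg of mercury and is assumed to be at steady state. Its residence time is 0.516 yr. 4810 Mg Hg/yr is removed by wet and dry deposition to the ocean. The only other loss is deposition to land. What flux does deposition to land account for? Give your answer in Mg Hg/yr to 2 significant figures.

3800 Mg Hg/yr

Total removal F = M/τ = 4440 / 0.516 = 8605 Mg Hg/yr.
Deposition to land = F − (4810) = 8605 − 4810 = 3795 Mg Hg/yr.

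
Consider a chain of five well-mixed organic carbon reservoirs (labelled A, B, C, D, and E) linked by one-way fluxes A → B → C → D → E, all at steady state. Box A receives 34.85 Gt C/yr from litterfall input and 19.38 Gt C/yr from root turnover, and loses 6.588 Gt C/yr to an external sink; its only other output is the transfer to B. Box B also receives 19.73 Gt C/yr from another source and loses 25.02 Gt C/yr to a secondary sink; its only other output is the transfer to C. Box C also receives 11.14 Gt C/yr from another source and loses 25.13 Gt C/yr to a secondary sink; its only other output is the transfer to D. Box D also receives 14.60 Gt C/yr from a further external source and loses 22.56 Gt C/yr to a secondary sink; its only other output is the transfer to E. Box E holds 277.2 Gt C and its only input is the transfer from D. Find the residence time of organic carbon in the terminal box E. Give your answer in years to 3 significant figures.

13.6 yr

Box A: F(A→B) = (34.85 + 19.38) − 6.588 = 47.642 Gt C/yr.
Box B: F(B→C) = (47.642 + 19.73) − 25.02 = 42.352 Gt C/yr.
Box C: F(C→D) = (42.352 + 11.14) − 25.13 = 28.362 Gt C/yr.
Box D: F(D→E) = (28.362 + 14.60) − 22.56 = 20.402 Gt C/yr.
Box E throughput = its input = 20.402 Gt C/yr; τ = 277.2 / 20.402 = 13.59 yr.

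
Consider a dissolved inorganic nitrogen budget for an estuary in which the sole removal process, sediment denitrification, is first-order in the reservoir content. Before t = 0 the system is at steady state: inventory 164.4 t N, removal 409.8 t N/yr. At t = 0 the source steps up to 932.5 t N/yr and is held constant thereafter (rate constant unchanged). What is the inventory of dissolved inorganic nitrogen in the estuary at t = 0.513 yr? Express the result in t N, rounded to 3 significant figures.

316 t N

The sink rate constant is k = F₀/M₀ = 409.8/164.4 = 2.493 yr⁻¹.
Solving dM/dt = F₁ − kM with M(0) = M₀ gives M(t) = F₁/k + (M₀ − F₁/k)·e^(−kt).
F₁/k = 932.5/2.493 = 374.09 t N; kt = 2.493 × 0.513 = 1.279, e^(−kt) = 0.2784.
M(0.513) = 374.09 + (164.4 − 374.09) × 0.2784 = 374.09 − 58.37 = 315.72 t N.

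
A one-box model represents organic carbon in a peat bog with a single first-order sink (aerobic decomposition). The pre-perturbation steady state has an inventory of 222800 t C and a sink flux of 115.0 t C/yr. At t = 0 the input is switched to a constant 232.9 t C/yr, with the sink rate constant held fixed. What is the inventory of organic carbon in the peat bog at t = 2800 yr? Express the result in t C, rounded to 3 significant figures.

397000 t C

The sink rate constant is k = F₀/M₀ = 115.0/222800 = 0.0005162 yr⁻¹.
Solving dM/dt = F₁ − kM with M(0) = M₀ gives M(t) = F₁/k + (M₀ − F₁/k)·e^(−kt).
F₁/k = 232.9/0.0005162 = 451220 t C; kt = 0.0005162 × 2800 = 1.445, e^(−kt) = 0.2357.
M(2800) = 451220 + (222800 − 451220) × 0.2357 = 451220 − 53840 = 397380 t C.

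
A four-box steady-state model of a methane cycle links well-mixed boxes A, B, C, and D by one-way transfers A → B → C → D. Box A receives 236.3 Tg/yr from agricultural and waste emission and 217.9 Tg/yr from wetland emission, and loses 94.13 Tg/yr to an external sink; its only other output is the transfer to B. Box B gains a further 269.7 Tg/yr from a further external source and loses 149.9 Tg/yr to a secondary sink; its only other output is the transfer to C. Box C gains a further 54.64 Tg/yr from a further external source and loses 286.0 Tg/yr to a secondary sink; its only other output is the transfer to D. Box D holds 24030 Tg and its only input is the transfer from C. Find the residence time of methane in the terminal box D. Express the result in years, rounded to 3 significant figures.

96.7 yr

Box A: F(A→B) = (236.3 + 217.9) − 94.13 = 360.07 Tg/yr.
Box B: F(B→C) = (360.07 + 269.7) − 149.9 = 479.87 Tg/yr.
Box C: F(C→D) = (479.87 + 54.64) − 286.0 = 248.51 Tg/yr.
Box D throughput = its input = 248.51 Tg/yr; τ = 24030 / 248.51 = 96.70 yr.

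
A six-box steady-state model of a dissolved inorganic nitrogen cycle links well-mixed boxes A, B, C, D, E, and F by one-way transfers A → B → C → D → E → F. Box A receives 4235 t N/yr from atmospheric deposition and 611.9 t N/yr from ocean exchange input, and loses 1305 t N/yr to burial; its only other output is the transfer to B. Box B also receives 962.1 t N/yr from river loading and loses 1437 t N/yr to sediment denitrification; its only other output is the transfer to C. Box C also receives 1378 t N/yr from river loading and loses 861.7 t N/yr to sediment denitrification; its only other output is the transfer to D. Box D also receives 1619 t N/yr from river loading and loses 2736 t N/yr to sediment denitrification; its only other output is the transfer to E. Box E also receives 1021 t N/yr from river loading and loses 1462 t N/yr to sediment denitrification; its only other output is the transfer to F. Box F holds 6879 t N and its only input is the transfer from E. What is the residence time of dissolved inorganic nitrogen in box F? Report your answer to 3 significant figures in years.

3.40 yr

Box A: F(A→B) = (4235 + 611.9) − 1305 = 3541.9 t N/yr.
Box B: F(B→C) = (3541.9 + 962.1) − 1437 = 3067.0 t N/yr.
Box C: F(C→D) = (3067.0 + 1378) − 861.7 = 3583.3 t N/yr.
Box D: F(D→E) = (3583.3 + 1619) − 2736 = 2466.3 t N/yr.
Box E: F(E→F) = (2466.3 + 1021) − 1462 = 2025.3 t N/yr.
Box F throughput = its input = 2025.3 t N/yr; τ = 6879 / 2025.3 = 3.397 yr.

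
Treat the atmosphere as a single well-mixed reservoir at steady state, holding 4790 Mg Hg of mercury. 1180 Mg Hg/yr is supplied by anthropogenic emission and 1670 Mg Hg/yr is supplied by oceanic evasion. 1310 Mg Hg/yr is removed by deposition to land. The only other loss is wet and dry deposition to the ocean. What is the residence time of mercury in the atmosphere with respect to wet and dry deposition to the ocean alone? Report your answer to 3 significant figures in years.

3.11 yr

At steady state ΣF_in = ΣF_out.
ΣF_in = 1180 + 1670 = 2850.0 Mg Hg/yr.
Wet and dry deposition to the ocean flux = ΣF_in − (1310) = 2850.0 − 1310 = 1540 Mg Hg/yr.
τ = M / F = 4790 / 1540 = 3.110 yr.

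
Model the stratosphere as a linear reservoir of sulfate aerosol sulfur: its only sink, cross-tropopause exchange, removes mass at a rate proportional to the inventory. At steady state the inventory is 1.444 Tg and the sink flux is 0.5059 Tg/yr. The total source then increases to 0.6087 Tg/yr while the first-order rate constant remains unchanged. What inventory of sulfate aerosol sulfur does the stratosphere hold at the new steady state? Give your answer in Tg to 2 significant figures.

Rate constant k = F/M = 0.5059 / 1.444 = 0.3503 yr⁻¹.
At the new steady state, source = k·M_new ⇒ M_new = 0.6087 / 0.3503 = 1.737 Tg.
(Equivalently M_new = M × F_new/F_old = 1.444 × 0.6087/0.5059.)

1.7 Tg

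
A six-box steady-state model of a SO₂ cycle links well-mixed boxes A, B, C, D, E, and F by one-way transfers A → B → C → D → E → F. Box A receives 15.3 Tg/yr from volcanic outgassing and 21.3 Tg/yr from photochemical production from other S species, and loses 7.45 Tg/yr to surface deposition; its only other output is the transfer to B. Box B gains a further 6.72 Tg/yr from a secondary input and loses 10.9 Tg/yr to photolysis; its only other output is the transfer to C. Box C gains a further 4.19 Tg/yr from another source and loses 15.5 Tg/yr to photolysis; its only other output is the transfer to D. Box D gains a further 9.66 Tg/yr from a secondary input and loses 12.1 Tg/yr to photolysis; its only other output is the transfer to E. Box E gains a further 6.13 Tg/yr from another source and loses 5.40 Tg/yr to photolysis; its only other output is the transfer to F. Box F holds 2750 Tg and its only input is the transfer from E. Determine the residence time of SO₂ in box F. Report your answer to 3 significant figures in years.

230 yr

Box A: F(A→B) = (15.3 + 21.3) − 7.45 = 29.150 Tg/yr.
Box B: F(B→C) = (29.150 + 6.72) − 10.9 = 24.970 Tg/yr.
Box C: F(C→D) = (24.970 + 4.19) − 15.5 = 13.660 Tg/yr.
Box D: F(D→E) = (13.660 + 9.66) − 12.1 = 11.220 Tg/yr.
Box E: F(E→F) = (11.220 + 6.13) − 5.40 = 11.950 Tg/yr.
Box F throughput = its input = 11.950 Tg/yr; τ = 2750 / 11.950 = 230.1 yr.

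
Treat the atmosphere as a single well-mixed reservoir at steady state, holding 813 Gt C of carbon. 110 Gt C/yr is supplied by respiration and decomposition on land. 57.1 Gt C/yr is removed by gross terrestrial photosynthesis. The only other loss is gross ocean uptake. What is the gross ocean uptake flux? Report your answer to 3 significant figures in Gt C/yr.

At steady state ΣF_in = ΣF_out.
ΣF_in = 110.00 Gt C/yr.
Gross ocean uptake flux = ΣF_in − (57.1) = 110.00 − 57.10 = 52.90 Gt C/yr.

52.9 Gt C/yr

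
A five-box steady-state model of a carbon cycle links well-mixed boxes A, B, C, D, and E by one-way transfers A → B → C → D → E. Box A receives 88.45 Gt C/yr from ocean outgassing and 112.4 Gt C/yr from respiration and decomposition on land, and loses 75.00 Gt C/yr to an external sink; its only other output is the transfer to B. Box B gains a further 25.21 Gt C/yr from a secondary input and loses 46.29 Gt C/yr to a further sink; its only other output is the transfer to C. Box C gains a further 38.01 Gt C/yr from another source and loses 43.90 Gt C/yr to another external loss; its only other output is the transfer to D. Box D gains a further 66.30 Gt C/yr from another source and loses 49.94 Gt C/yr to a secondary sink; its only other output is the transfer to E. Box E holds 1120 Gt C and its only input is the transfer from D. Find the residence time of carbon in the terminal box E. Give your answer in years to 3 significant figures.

Box A: F(A→B) = (88.45 + 112.4) − 75.00 = 125.85 Gt C/yr.
Box B: F(B→C) = (125.85 + 25.21) − 46.29 = 104.77 Gt C/yr.
Box C: F(C→D) = (104.77 + 38.01) − 43.90 = 98.880 Gt C/yr.
Box D: F(D→E) = (98.880 + 66.30) − 49.94 = 115.24 Gt C/yr.
Box E throughput = its input = 115.24 Gt C/yr; τ = 1120 / 115.24 = 9.719 yr.

9.72 yr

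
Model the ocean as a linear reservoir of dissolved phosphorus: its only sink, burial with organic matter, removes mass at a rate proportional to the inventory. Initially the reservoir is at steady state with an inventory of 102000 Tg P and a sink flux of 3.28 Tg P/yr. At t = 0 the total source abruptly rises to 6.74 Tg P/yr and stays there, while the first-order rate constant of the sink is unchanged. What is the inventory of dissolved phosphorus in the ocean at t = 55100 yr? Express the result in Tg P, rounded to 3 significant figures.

191000 Tg P

τ = M₀/F₀ = 102000/3.28 = 31100 yr; rate constant k = 1/τ.
New steady state M_∞ = F₁/k = F₁·τ = 6.74 × 31100 = 209600 Tg P.
M(t) = M_∞ + (M₀ − M_∞)·e^(−t/τ); t/τ = 55100/31100 = 1.772, so e^(−t/τ) = 0.1700.
M(t) = 209600 − 107600 × 0.1700 = 191300 Tg P.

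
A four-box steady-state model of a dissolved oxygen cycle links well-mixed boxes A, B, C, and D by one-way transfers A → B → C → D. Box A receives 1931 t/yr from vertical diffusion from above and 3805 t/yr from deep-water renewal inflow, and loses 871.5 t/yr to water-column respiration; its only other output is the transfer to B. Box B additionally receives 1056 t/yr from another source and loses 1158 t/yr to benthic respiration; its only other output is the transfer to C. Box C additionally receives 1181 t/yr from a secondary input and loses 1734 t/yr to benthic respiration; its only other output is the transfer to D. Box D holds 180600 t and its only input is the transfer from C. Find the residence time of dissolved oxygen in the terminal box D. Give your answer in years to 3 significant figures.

Box A: F(A→B) = (1931 + 3805) − 871.5 = 4864.5 t/yr.
Box B: F(B→C) = (4864.5 + 1056) − 1158 = 4762.5 t/yr.
Box C: F(C→D) = (4762.5 + 1181) − 1734 = 4209.5 t/yr.
Box D throughput = its input = 4209.5 t/yr; τ = 180600 / 4209.5 = 42.90 yr.

42.9 yr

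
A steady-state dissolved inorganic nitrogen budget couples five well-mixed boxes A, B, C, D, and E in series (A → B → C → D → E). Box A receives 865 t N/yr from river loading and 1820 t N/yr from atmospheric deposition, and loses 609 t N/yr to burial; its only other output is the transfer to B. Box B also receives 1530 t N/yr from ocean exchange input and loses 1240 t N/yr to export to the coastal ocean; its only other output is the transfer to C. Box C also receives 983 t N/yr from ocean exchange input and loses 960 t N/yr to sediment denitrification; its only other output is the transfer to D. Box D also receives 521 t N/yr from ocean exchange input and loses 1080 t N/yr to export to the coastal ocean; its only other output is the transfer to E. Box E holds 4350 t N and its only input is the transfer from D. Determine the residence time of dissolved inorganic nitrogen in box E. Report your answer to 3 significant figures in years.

Box A: F(A→B) = (865 + 1820) − 609 = 2076.0 t N/yr.
Box B: F(B→C) = (2076.0 + 1530) − 1240 = 2366.0 t N/yr.
Box C: F(C→D) = (2366.0 + 983) − 960 = 2389.0 t N/yr.
Box D: F(D→E) = (2389.0 + 521) − 1080 = 1830.0 t N/yr.
Box E throughput = its input = 1830.0 t N/yr; τ = 4350 / 1830.0 = 2.377 yr.

2.38 yr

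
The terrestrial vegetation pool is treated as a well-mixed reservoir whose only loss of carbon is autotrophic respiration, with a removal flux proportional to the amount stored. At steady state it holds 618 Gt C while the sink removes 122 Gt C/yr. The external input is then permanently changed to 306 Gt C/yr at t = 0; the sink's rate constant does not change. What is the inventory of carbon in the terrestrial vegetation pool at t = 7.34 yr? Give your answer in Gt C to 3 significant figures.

Residence time τ = M₀/F₀ = 5.066 yr. The eventual steady state is M_∞ = M₀·(F₁/F₀) = 618 × 306/122 = 1550.1 Gt C.
The anomaly ΔM(t) = M(t) − M_∞ decays as ΔM₀·e^(−t/τ) with ΔM₀ = 618 − 1550.1 = −932.1 Gt C.
At t = 7.34 yr, e^(−t/τ) = e^(−1.449) = 0.2348, so ΔM = −218.9 Gt C and M = 1550.1 − 218.9 = 1331.2 Gt C.

1330 Gt C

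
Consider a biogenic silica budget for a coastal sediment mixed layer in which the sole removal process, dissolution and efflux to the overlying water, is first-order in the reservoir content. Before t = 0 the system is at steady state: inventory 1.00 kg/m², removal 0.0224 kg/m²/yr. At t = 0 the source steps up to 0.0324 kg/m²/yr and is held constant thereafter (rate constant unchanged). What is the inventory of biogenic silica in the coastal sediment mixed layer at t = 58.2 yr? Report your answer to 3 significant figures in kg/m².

1.33 kg/m²

Residence time τ = M₀/F₀ = 44.64 yr. The eventual steady state is M_∞ = M₀·(F₁/F₀) = 1.00 × 0.0324/0.0224 = 1.4464 kg/m².
The anomaly ΔM(t) = M(t) − M_∞ decays as ΔM₀·e^(−t/τ) with ΔM₀ = 1.00 − 1.4464 = −0.4464 kg/m².
At t = 58.2 yr, e^(−t/τ) = e^(−1.304) = 0.2715, so ΔM = −0.1212 kg/m² and M = 1.4464 − 0.1212 = 1.3252 kg/m².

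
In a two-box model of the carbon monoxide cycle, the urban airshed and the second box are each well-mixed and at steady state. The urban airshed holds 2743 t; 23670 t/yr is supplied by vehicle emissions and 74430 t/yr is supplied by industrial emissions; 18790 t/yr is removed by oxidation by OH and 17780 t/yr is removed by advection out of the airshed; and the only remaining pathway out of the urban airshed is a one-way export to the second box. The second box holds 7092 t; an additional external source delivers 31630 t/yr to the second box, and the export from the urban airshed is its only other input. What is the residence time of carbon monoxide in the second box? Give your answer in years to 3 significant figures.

Balance the urban airshed: ΣF_in = 23670 + 74430 = 98100 t/yr.
Export to the second box = ΣF_in − (18790 + 17780) = 61530 t/yr.
Total input to the second box = 61530 + 31630 = 93160 t/yr; at steady state this equals its total output.
τ = M / F = 7092 / 93160 = 0.07613 yr.

0.0761 yr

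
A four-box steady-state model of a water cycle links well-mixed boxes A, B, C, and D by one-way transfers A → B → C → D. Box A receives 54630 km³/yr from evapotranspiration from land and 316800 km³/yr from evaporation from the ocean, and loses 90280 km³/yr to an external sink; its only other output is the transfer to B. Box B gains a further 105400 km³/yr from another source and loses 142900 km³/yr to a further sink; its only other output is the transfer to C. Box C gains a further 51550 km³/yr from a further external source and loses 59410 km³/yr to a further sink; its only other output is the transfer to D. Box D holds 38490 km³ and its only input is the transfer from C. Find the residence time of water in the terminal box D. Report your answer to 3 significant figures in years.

Box A: F(A→B) = (54630 + 316800) − 90280 = 281150 km³/yr.
Box B: F(B→C) = (281150 + 105400) − 142900 = 243650 km³/yr.
Box C: F(C→D) = (243650 + 51550) − 59410 = 235790 km³/yr.
Box D throughput = its input = 235790 km³/yr; τ = 38490 / 235790 = 0.1632 yr.

0.163 yr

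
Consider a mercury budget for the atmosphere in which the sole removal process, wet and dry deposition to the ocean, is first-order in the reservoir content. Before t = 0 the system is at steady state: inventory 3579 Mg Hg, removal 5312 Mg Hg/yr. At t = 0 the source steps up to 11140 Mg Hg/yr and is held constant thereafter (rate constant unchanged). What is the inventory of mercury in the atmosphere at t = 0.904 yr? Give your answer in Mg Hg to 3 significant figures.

6480 Mg Hg

Residence time τ = M₀/F₀ = 0.6738 yr. The eventual steady state is M_∞ = M₀·(F₁/F₀) = 3579 × 11140/5312 = 7505.7 Mg Hg.
The anomaly ΔM(t) = M(t) − M_∞ decays as ΔM₀·e^(−t/τ) with ΔM₀ = 3579 − 7505.7 = −3927 Mg Hg.
At t = 0.904 yr, e^(−t/τ) = e^(−1.342) = 0.2614, so ΔM = −1026 Mg Hg and M = 7505.7 − 1026 = 6479.3 Mg Hg.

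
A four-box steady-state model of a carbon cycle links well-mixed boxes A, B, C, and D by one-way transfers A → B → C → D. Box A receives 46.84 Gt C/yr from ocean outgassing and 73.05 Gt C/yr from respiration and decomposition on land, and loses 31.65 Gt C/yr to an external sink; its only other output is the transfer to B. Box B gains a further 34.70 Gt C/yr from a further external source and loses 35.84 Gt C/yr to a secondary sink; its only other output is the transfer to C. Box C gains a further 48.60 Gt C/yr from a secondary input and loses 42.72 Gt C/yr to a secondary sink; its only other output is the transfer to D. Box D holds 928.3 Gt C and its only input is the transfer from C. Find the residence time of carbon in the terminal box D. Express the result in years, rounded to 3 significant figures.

Box A: F(A→B) = (46.84 + 73.05) − 31.65 = 88.240 Gt C/yr.
Box B: F(B→C) = (88.240 + 34.70) − 35.84 = 87.100 Gt C/yr.
Box C: F(C→D) = (87.100 + 48.60) − 42.72 = 92.980 Gt C/yr.
Box D throughput = its input = 92.980 Gt C/yr; τ = 928.3 / 92.980 = 9.984 yr.

9.98 yr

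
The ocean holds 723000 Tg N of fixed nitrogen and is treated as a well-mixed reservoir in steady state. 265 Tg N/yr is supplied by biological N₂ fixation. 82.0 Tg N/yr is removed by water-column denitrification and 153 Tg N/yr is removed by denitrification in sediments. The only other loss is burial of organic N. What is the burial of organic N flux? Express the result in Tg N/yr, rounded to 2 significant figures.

30 Tg N/yr

At steady state ΣF_in = ΣF_out.
ΣF_in = 265.00 Tg N/yr.
Burial of organic N flux = ΣF_in − (82.0 + 153) = 265.00 − 235.0 = 30.00 Tg N/yr.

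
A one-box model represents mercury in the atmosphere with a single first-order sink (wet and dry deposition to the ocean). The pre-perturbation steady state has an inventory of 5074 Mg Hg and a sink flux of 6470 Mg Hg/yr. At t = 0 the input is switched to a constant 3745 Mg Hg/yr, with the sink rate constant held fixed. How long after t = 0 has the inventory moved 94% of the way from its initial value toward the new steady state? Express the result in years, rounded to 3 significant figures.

2.21 yr

τ = M₀/F₀ = 5074/6470 = 0.7842 yr.
The remaining gap fraction is e^(−t/τ); 94% covered ⇒ e^(−t/τ) = 0.0600.
t = −τ ln(0.0600) = 0.7842 × 2.813 = 2.206 yr.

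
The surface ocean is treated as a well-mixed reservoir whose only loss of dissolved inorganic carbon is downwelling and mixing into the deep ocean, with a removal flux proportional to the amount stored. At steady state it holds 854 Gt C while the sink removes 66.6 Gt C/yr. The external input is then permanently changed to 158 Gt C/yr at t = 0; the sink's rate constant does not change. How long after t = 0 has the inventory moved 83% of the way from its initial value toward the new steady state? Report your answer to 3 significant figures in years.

22.7 yr

τ = M₀/F₀ = 854/66.6 = 12.82 yr.
The remaining gap fraction is e^(−t/τ); 83% covered ⇒ e^(−t/τ) = 0.170.
t = −τ ln(0.170) = 12.82 × 1.772 = 22.72 yr.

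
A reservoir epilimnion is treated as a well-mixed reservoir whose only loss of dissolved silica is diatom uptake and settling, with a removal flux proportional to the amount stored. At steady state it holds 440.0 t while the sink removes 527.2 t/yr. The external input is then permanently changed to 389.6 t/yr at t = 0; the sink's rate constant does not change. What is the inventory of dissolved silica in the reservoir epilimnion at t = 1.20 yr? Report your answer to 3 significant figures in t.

The sink rate constant is k = F₀/M₀ = 527.2/440.0 = 1.198 yr⁻¹.
Solving dM/dt = F₁ − kM with M(0) = M₀ gives M(t) = F₁/k + (M₀ − F₁/k)·e^(−kt).
F₁/k = 389.6/1.198 = 325.16 t; kt = 1.198 × 1.20 = 1.438, e^(−kt) = 0.2374.
M(1.20) = 325.16 + (440.0 − 325.16) × 0.2374 = 325.16 + 27.27 = 352.43 t.

352 t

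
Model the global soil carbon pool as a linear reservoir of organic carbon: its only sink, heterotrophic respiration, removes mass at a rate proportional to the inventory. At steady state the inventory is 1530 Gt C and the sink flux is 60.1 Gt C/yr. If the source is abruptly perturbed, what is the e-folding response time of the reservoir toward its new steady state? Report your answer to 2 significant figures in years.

25 yr

For a linear reservoir the response time equals the residence time τ = M/F.
τ = 1530 / 60.1 = 25.46 yr.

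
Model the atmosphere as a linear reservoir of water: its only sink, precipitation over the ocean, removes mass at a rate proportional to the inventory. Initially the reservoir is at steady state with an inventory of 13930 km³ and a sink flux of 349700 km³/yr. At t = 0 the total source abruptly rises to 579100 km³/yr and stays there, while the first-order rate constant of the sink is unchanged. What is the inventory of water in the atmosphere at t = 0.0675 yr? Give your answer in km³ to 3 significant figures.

τ = M₀/F₀ = 13930/349700 = 0.03983 yr; rate constant k = 1/τ.
New steady state M_∞ = F₁/k = F₁·τ = 579100 × 0.03983 = 23068 km³.
M(t) = M_∞ + (M₀ − M_∞)·e^(−t/τ); t/τ = 0.0675/0.03983 = 1.695, so e^(−t/τ) = 0.1837.
M(t) = 23068 − 9138 × 0.1837 = 21389 km³.

21400 km³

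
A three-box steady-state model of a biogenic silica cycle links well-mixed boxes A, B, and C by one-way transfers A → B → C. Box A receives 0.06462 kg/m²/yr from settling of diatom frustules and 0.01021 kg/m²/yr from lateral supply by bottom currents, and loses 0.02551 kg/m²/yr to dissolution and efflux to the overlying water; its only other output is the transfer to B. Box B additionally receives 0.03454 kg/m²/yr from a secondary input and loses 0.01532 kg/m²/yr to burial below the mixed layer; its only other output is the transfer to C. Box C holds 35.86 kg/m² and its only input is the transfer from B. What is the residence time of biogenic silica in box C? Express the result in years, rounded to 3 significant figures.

523 yr

Box A: F(A→B) = (0.06462 + 0.01021) − 0.02551 = 0.049320 kg/m²/yr.
Box B: F(B→C) = (0.049320 + 0.03454) − 0.01532 = 0.068540 kg/m²/yr.
Box C throughput = its input = 0.068540 kg/m²/yr; τ = 35.86 / 0.068540 = 523.2 yr.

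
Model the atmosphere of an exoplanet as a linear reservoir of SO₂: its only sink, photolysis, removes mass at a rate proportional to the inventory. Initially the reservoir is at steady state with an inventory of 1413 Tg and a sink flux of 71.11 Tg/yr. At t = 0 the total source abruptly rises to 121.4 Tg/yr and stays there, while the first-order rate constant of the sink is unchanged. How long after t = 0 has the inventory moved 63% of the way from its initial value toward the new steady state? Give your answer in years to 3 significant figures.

τ = M₀/F₀ = 1413/71.11 = 19.87 yr.
The remaining gap fraction is e^(−t/τ); 63% covered ⇒ e^(−t/τ) = 0.370.
t = −τ ln(0.370) = 19.87 × 0.9943 = 19.76 yr.

19.8 yr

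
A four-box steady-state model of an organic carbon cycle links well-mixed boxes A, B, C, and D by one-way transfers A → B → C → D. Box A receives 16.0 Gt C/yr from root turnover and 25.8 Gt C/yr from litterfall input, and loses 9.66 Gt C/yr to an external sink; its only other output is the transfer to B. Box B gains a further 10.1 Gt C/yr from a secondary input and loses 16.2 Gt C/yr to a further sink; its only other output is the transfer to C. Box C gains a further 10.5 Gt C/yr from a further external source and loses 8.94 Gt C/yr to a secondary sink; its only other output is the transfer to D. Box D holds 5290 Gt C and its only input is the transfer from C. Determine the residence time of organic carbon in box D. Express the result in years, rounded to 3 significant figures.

192 yr

Box A: F(A→B) = (16.0 + 25.8) − 9.66 = 32.140 Gt C/yr.
Box B: F(B→C) = (32.140 + 10.1) − 16.2 = 26.040 Gt C/yr.
Box C: F(C→D) = (26.040 + 10.5) − 8.94 = 27.600 Gt C/yr.
Box D throughput = its input = 27.600 Gt C/yr; τ = 5290 / 27.600 = 191.7 yr.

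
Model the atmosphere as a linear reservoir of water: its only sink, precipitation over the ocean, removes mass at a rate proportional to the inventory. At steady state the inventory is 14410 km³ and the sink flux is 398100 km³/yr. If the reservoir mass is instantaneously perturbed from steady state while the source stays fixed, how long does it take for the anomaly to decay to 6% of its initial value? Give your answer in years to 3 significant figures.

For a linear reservoir the anomaly decays as exp(−t/τ) with τ = M/F = 14410/398100 = 0.03620 yr.
exp(−t/τ) = 0.06 ⇒ t = −τ ln(0.06) = 0.03620 × 2.813 = 0.1018 yr.

0.102 yr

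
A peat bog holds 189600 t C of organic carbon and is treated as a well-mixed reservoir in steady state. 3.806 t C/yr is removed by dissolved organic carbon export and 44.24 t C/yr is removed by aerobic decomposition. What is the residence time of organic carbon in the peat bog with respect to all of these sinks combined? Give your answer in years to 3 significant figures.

3950 yr

Total removal flux = 3.806 + 44.24 = 48.046 t C/yr.
τ = M / ΣF_out = 189600 / 48.046 = 3946 yr.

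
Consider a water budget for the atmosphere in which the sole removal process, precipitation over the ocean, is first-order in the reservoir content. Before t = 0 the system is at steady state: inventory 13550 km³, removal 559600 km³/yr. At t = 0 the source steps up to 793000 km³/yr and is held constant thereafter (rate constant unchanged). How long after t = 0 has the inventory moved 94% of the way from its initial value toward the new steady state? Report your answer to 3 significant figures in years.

0.0681 yr

τ = M₀/F₀ = 13550/559600 = 0.02421 yr.
The remaining gap fraction is e^(−t/τ); 94% covered ⇒ e^(−t/τ) = 0.0600.
t = −τ ln(0.0600) = 0.02421 × 2.813 = 0.06812 yr.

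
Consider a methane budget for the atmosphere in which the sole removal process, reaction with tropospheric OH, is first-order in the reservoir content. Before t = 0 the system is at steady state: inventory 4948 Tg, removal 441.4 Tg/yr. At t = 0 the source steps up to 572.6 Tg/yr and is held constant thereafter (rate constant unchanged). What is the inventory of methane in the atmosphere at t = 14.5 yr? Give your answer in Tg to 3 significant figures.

τ = M₀/F₀ = 4948/441.4 = 11.21 yr; rate constant k = 1/τ.
New steady state M_∞ = F₁/k = F₁·τ = 572.6 × 11.21 = 6418.7 Tg.
M(t) = M_∞ + (M₀ − M_∞)·e^(−t/τ); t/τ = 14.5/11.21 = 1.294, so e^(−t/τ) = 0.2743.
M(t) = 6418.7 − 1471 × 0.2743 = 6015.3 Tg.

6020 Tg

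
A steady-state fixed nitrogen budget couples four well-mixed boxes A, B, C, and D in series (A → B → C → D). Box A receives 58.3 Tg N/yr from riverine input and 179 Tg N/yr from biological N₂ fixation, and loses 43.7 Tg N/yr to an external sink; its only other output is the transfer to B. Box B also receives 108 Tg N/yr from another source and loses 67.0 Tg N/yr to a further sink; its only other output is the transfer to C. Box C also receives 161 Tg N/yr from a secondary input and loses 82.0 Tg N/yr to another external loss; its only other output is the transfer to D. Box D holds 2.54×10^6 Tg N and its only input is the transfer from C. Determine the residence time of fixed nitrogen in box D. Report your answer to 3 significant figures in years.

Box A: F(A→B) = (58.3 + 179) − 43.7 = 193.60 Tg N/yr.
Box B: F(B→C) = (193.60 + 108) − 67.0 = 234.60 Tg N/yr.
Box C: F(C→D) = (234.60 + 161) − 82.0 = 313.60 Tg N/yr.
Box D throughput = its input = 313.60 Tg N/yr; τ = 2.54×10^6 / 313.60 = 8099 yr.

8100 yr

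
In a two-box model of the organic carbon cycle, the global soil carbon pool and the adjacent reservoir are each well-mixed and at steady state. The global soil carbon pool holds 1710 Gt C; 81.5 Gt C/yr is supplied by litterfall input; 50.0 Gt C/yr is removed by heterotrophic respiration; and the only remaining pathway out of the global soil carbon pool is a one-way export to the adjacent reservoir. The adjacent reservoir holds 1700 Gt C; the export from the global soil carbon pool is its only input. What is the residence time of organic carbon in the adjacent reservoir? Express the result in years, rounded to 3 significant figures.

54.0 yr

Balance the global soil carbon pool: ΣF_in = 81.500 Gt C/yr.
Export to the adjacent reservoir = ΣF_in − (50.0) = 31.500 Gt C/yr.
At steady state the output of the adjacent reservoir equals its input, 31.500 Gt C/yr.
τ = M / F = 1700 / 31.500 = 53.97 yr.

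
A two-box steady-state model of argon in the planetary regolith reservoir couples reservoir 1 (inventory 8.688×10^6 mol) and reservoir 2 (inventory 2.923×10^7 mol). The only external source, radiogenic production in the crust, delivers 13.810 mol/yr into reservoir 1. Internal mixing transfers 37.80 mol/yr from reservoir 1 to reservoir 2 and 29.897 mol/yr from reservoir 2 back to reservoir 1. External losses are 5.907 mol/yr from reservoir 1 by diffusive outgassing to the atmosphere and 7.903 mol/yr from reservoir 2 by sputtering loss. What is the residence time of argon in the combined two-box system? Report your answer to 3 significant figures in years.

2.75×10^6 yr

For the system as a whole, the A↔B exchange is internal and contributes nothing to the throughput; only the external sinks remove mass.
M_total = 8.688×10^6 + 2.923×10^7 = 3.7918×10^7 mol.
ΣF_external_out = 5.907 + 7.903 = 13.810 mol/yr.
τ = M_total / ΣF_ext = 3.7918×10^7 / 13.810 = 2.746×10^6 yr.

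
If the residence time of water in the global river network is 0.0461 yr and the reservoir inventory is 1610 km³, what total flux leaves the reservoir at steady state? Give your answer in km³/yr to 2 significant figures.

F = M / τ = 1610 / 0.0461 = 34920 km³/yr.

35000 km³/yr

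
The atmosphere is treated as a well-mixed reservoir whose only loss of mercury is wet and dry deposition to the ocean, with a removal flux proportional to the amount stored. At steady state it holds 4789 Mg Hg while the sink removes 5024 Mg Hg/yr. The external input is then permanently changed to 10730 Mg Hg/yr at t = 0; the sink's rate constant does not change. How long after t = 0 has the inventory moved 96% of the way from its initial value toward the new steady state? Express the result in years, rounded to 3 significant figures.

τ = M₀/F₀ = 4789/5024 = 0.9532 yr.
The remaining gap fraction is e^(−t/τ); 96% covered ⇒ e^(−t/τ) = 0.0400.
t = −τ ln(0.0400) = 0.9532 × 3.219 = 3.068 yr.

3.07 yr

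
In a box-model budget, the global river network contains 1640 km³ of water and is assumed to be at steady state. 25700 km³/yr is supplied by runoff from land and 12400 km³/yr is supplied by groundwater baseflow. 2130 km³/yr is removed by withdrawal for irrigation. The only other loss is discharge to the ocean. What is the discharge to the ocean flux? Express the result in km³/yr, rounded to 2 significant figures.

36000 km³/yr

At steady state ΣF_in = ΣF_out.
ΣF_in = 25700 + 12400 = 38100 km³/yr.
Discharge to the ocean flux = ΣF_in − (2130) = 38100 − 2130 = 35970 km³/yr.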